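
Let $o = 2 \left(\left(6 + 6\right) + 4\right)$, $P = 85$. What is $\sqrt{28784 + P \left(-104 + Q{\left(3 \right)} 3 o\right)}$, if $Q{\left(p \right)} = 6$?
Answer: $6 \sqrt{1914} \approx 262.5$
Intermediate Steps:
$o = 32$ ($o = 2 \left(12 + 4\right) = 2 \cdot 16 = 32$)
$\sqrt{28784 + P \left(-104 + Q{\left(3 \right)} 3 o\right)} = \sqrt{28784 + 85 \left(-104 + 6 \cdot 3 \cdot 32\right)} = \sqrt{28784 + 85 \left(-104 + 18 \cdot 32\right)} = \sqrt{28784 + 85 \left(-104 + 576\right)} = \sqrt{28784 + 85 \cdot 472} = \sqrt{28784 + 40120} = \sqrt{68904} = 6 \sqrt{1914}$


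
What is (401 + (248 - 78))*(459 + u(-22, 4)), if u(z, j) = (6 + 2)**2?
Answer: 298633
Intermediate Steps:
u(z, j) = 64 (u(z, j) = 8**2 = 64)
(401 + (248 - 78))*(459 + u(-22, 4)) = (401 + (248 - 78))*(459 + 64) = (401 + 170)*523 = 571*523 = 298633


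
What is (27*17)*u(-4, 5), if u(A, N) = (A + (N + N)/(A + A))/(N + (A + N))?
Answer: -3213/8 ≈ -401.63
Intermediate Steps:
u(A, N) = (A + N/A)/(A + 2*N) (u(A, N) = (A + (2*N)/((2*A)))/(A + 2*N) = (A + (2*N)*(1/(2*A)))/(A + 2*N) = (A + N/A)/(A + 2*N))
(27*17)*u(-4, 5) = (27*17)*((5 + (-4)²)/((-4)*(-4 + 2*5))) = 459*(-(5 + 16)/(4*(-4 + 10))) = 459*(-¼*21/6) = 459*(-¼*⅙*21) = 459*(-7/8) = -3213/8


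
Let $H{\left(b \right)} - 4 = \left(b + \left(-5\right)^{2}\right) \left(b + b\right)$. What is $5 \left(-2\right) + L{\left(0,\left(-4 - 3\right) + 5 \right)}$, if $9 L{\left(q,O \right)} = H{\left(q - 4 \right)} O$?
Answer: $\frac{238}{9} \approx 26.444$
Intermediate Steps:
$H{\left(b \right)} = 4 + 2 b \left(25 + b\right)$ ($H{\left(b \right)} = 4 + \left(b + \left(-5\right)^{2}\right) \left(b + b\right) = 4 + \left(b + 25\right) 2 b = 4 + \left(25 + b\right) 2 b = 4 + 2 b \left(25 + b\right)$)
$L{\left(q,O \right)} = \frac{O \left(-196 + 2 \left(-4 + q\right)^{2} + 50 q\right)}{9}$ ($L{\left(q,O \right)} = \frac{\left(4 + 2 \left(q - 4\right)^{2} + 50 \left(q - 4\right)\right) O}{9} = \frac{\left(4 + 2 \left(-4 + q\right)^{2} + 50 \left(-4 + q\right)\right) O}{9} = \frac{\left(4 + 2 \left(-4 + q\right)^{2} + \left(-200 + 50 q\right)\right) O}{9} = \frac{\left(-196 + 2 \left(-4 + q\right)^{2} + 50 q\right) O}{9} = \frac{O \left(-196 + 2 \left(-4 + q\right)^{2} + 50 q\right)}{9}$)
$5 \left(-2\right) + L{\left(0,\left(-4 - 3\right) + 5 \right)} = 5 \left(-2\right) + \frac{2 \left(\left(-4 - 3\right) + 5\right) \left(-82 + 0^{2} + 17 \cdot 0\right)}{9} = -10 + \frac{2 \left(-7 + 5\right) \left(-82 + 0 + 0\right)}{9} = -10 + \frac{2}{9} \left(-2\right) \left(-82\right) = -10 + \frac{328}{9} = \frac{238}{9}$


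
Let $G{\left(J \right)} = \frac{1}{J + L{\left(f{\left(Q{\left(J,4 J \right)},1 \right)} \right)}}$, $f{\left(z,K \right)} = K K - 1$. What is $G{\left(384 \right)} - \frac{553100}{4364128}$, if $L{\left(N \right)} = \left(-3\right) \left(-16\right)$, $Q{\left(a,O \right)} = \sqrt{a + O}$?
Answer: $- \frac{7330471}{58915728} \approx -0.12442$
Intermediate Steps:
$Q{\left(a,O \right)} = \sqrt{O + a}$
$f{\left(z,K \right)} = -1 + K^{2}$ ($f{\left(z,K \right)} = K^{2} - 1 = -1 + K^{2}$)
$L{\left(N \right)} = 48$
$G{\left(J \right)} = \frac{1}{48 + J}$ ($G{\left(J \right)} = \frac{1}{J + 48} = \frac{1}{48 + J}$)
$G{\left(384 \right)} - \frac{553100}{4364128} = \frac{1}{48 + 384} - \frac{553100}{4364128} = \frac{1}{432} - \frac{138275}{1091032} = - \frac{7330471}{58915728}$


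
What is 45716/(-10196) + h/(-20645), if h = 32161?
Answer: -317930094/52624105 ≈ -6.0415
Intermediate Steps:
45716/(-10196) + h/(-20645) = 45716/(-10196) + 32161/(-20645) = 45716*(-1/10196) + 32161*(-1/20645) = -11429/2549 - 32161/20645 = -317930094/52624105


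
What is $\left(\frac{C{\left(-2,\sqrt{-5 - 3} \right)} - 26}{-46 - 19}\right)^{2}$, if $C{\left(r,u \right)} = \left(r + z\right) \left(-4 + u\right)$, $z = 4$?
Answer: $\frac{1124}{4225} - \frac{272 i \sqrt{2}}{4225} \approx 0.26604 - 0.091045 i$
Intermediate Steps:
$C{\left(r,u \right)} = \left(-4 + u\right) \left(4 + r\right)$ ($C{\left(r,u \right)} = \left(r + 4\right) \left(-4 + u\right) = \left(4 + r\right) \left(-4 + u\right) = \left(-4 + u\right) \left(4 + r\right)$)
$\left(\frac{C{\left(-2,\sqrt{-5 - 3} \right)} - 26}{-46 - 19}\right)^{2} = \left(\frac{\left(-16 - -8 + 4 \sqrt{-5 - 3} - 2 \sqrt{-5 - 3}\right) - 26}{-46 - 19}\right)^{2} = \left(\frac{\left(-16 + 8 + 4 \sqrt{-8} - 2 \sqrt{-8}\right) - 26}{-65}\right)^{2} = \left(\left(\left(-16 + 8 + 4 \cdot 2 i \sqrt{2} - 2 \cdot 2 i \sqrt{2}\right) - 26\right) \left(- \frac{1}{65}\right)\right)^{2} = \left(\left(\left(-16 + 8 + 8 i \sqrt{2} - 4 i \sqrt{2}\right) - 26\right) \left(- \frac{1}{65}\right)\right)^{2} = \left(\left(\left(-8 + 4 i \sqrt{2}\right) - 26\right) \left(- \frac{1}{65}\right)\right)^{2} = \left(\left(-34 + 4 i \sqrt{2}\right) \left(- \frac{1}{65}\right)\right)^{2} = \left(\frac{34}{65} - \frac{4 i \sqrt{2}}{65}\right)^{2}$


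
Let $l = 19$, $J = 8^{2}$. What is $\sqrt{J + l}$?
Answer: $\sqrt{83} \approx 9.1104$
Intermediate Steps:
$J = 64$
$\sqrt{J + l} = \sqrt{64 + 19} = \sqrt{83}$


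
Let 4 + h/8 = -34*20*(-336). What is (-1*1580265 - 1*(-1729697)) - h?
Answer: -1678376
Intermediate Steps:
h = 1827808 (h = -32 + 8*(-34*20*(-336)) = -32 + 8*(-680*(-336)) = -32 + 8*228480 = -32 + 1827840 = 1827808)
(-1*1580265 - 1*(-1729697)) - h = (-1*1580265 - 1*(-1729697)) - 1*1827808 = (-1580265 + 1729697) - 1827808 = 149432 - 1827808 = -1678376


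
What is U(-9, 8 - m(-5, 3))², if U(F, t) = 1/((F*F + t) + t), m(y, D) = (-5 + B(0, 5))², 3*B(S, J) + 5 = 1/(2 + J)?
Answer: 194481/17098225 ≈ 0.011374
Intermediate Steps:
B(S, J) = -5/3 + 1/(3*(2 + J))
m(y, D) = 19321/441 (m(y, D) = (-5 + (-9 - 5*5)/(3*(2 + 5)))² = (-5 + (⅓)*(-9 - 25)/7)² = (-5 + (⅓)*(⅐)*(-34))² = (-5 - 34/21)² = (-139/21)² = 19321/441)
U(F, t) = 1/(F² + 2*t) (U(F, t) = 1/((F² + t) + t) = 1/((t + F²) + t) = 1/(F² + 2*t))
U(-9, 8 - m(-5, 3))² = (1/((-9)² + 2*(8 - 1*19321/441)))² = (1/(81 + 2*(8 - 19321/441)))² = (1/(81 + 2*(-15793/441)))² = (1/(81 - 31586/441))² = (1/(4135/441))² = (441/4135)² = 194481/17098225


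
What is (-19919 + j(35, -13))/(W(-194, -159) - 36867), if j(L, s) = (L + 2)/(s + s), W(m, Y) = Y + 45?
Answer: 517931/961506 ≈ 0.53867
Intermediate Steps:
W(m, Y) = 45 + Y
j(L, s) = (2 + L)/(2*s) (j(L, s) = (2 + L)/((2*s)) = (2 + L)*(1/(2*s)) = (2 + L)/(2*s))
(-19919 + j(35, -13))/(W(-194, -159) - 36867) = (-19919 + (½)*(2 + 35)/(-13))/((45 - 159) - 36867) = (-19919 + (½)*(-1/13)*37)/(-114 - 36867) = (-19919 - 37/26)/(-36981) = -517931/26*(-1/36981) = 517931/961506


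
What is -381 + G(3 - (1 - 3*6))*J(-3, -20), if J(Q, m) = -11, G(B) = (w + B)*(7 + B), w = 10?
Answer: -9291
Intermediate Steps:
G(B) = (7 + B)*(10 + B) (G(B) = (10 + B)*(7 + B) = (7 + B)*(10 + B))
-381 + G(3 - (1 - 3*6))*J(-3, -20) = -381 + (70 + (3 - (1 - 3*6))² + 17*(3 - (1 - 3*6)))*(-11) = -381 + (70 + (3 - (1 - 18))² + 17*(3 - (1 - 18)))*(-11) = -381 + (70 + (3 - 1*(-17))² + 17*(3 - 1*(-17)))*(-11) = -381 + (70 + (3 + 17)² + 17*(3 + 17))*(-11) = -381 + (70 + 20² + 17*20)*(-11) = -381 + (70 + 400 + 340)*(-11) = -381 + 810*(-11) = -381 - 8910 = -9291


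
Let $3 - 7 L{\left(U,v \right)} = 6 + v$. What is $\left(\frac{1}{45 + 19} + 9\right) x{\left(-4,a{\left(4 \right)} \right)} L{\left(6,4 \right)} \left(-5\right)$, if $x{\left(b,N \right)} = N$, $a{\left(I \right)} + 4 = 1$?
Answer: $- \frac{8655}{64} \approx -135.23$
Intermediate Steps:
$a{\left(I \right)} = -3$ ($a{\left(I \right)} = -4 + 1 = -3$)
$L{\left(U,v \right)} = - \frac{3}{7} - \frac{v}{7}$ ($L{\left(U,v \right)} = \frac{3}{7} - \frac{6 + v}{7} = \frac{3}{7} - \left(\frac{6}{7} + \frac{v}{7}\right) = - \frac{3}{7} - \frac{v}{7}$)
$\left(\frac{1}{45 + 19} + 9\right) x{\left(-4,a{\left(4 \right)} \right)} L{\left(6,4 \right)} \left(-5\right) = \left(\frac{1}{45 + 19} + 9\right) - 3 \left(- \frac{3}{7} - \frac{4}{7}\right) \left(-5\right) = \left(\frac{1}{64} + 9\right) - 3 \left(- \frac{3}{7} - \frac{4}{7}\right) \left(-5\right) = \left(\frac{1}{64} + 9\right) \left(-3\right) \left(-1\right) \left(-5\right) = \frac{577 \cdot 3 \left(-5\right)}{64} = \frac{577}{64} \left(-15\right) = - \frac{8655}{64}$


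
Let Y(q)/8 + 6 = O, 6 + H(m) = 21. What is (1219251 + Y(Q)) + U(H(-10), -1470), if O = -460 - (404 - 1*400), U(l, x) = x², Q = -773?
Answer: 3376391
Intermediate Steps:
H(m) = 15 (H(m) = -6 + 21 = 15)
O = -464 (O = -460 - (404 - 400) = -460 - 1*4 = -460 - 4 = -464)
Y(q) = -3760 (Y(q) = -48 + 8*(-464) = -48 - 3712 = -3760)
(1219251 + Y(Q)) + U(H(-10), -1470) = (1219251 - 3760) + (-1470)² = 1215491 + 2160900 = 3376391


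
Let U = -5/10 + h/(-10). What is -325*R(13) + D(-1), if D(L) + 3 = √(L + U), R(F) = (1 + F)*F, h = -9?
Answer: -59153 + I*√15/5 ≈ -59153.0 + 0.7746*I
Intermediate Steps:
R(F) = F*(1 + F)
U = ⅖ (U = -5/10 - 9/(-10) = -5*⅒ - 9*(-⅒) = -½ + 9/10 = ⅖ ≈ 0.40000)
D(L) = -3 + √(⅖ + L) (D(L) = -3 + √(L + ⅖) = -3 + √(⅖ + L))
-325*R(13) + D(-1) = -4225*(1 + 13) + (-3 + √(10 + 25*(-1))/5) = -4225*14 + (-3 + √(10 - 25)/5) = -325*182 + (-3 + √(-15)/5) = -59150 + (-3 + (I*√15)/5) = -59150 + (-3 + I*√15/5) = -59153 + I*√15/5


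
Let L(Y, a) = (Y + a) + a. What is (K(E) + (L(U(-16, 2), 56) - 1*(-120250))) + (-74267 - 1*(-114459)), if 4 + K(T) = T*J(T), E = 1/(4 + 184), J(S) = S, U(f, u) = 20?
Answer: 5675186081/35344 ≈ 1.6057e+5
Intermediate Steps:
L(Y, a) = Y + 2*a
E = 1/188 ≈ 0.0053191
K(T) = -4 + T² (K(T) = -4 + T*T = -4 + T²)
(K(E) + (L(U(-16, 2), 56) - 1*(-120250))) + (-74267 - 1*(-114459)) = ((-4 + (1/188)²) + ((20 + 2*56) - 1*(-120250))) + (-74267 - 1*(-114459)) = ((-4 + 1/35344) + ((20 + 112) + 120250)) + (-74267 + 114459) = (-141375/35344 + (132 + 120250)) + 40192 = (-141375/35344 + 120382) + 40192 = 4254640033/35344 + 40192 = 5675186081/35344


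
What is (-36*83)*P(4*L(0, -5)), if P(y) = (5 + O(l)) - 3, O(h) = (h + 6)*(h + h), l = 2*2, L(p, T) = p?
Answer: -245016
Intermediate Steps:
l = 4
O(h) = 2*h*(6 + h) (O(h) = (6 + h)*(2*h) = 2*h*(6 + h))
P(y) = 82 (P(y) = (5 + 2*4*(6 + 4)) - 3 = (5 + 2*4*10) - 3 = (5 + 80) - 3 = 85 - 3 = 82)
(-36*83)*P(4*L(0, -5)) = -36*83*82 = -2988*82 = -245016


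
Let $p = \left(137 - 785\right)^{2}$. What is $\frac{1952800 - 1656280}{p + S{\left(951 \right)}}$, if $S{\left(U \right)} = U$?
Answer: $\frac{19768}{28057} \approx 0.70457$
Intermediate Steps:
$p = 419904$ ($p = \left(-648\right)^{2} = 419904$)
$\frac{1952800 - 1656280}{p + S{\left(951 \right)}} = \frac{1952800 - 1656280}{419904 + 951} = \frac{296520}{420855} = 296520 \cdot \frac{1}{420855} = \frac{19768}{28057}$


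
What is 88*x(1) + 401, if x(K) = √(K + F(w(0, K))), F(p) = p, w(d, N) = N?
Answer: 401 + 88*√2 ≈ 525.45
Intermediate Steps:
x(K) = √2*√K (x(K) = √(K + K) = √(2*K) = √2*√K)
88*x(1) + 401 = 88*(√2*√1) + 401 = 88*(√2*1) + 401 = 88*√2 + 401 = 401 + 88*√2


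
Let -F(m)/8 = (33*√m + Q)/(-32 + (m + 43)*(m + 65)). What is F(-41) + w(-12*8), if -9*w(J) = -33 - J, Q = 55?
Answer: -69/2 - 33*I*√41/2 ≈ -34.5 - 105.65*I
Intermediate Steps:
w(J) = 11/3 + J/9 (w(J) = -(-33 - J)/9 = 11/3 + J/9)
F(m) = -8*(55 + 33*√m)/(-32 + (43 + m)*(65 + m)) (F(m) = -8*(33*√m + 55)/(-32 + (m + 43)*(m + 65)) = -8*(55 + 33*√m)/(-32 + (43 + m)*(65 + m)))
F(-41) + w(-12*8) = 88*(-5 - 3*I*√41)/(2763 + (-41)² + 108*(-41)) + (11/3 + (-12*8)/9) = 88*(-5 - 3*I*√41)/(2763 + 1681 - 4428) + (11/3 + (⅑)*(-96)) = 88*(-5 - 3*I*√41)/16 + (11/3 - 32/3) = 88*(1/16)*(-5 - 3*I*√41) - 7 = (-55/2 - 33*I*√41/2) - 7 = -69/2 - 33*I*√41/2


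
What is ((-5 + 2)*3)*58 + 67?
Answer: -455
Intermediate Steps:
((-5 + 2)*3)*58 + 67 = -3*3*58 + 67 = -9*58 + 67 = -522 + 67 = -455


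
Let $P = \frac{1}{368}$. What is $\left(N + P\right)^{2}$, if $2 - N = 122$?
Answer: $\frac{1950017281}{135424} \approx 14399.0$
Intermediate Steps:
$N = -120$ ($N = 2 - 122 = -120$)
$P = \frac{1}{368} \approx 0.0027174$
$\left(N + P\right)^{2} = \left(-120 + \frac{1}{368}\right)^{2} = \left(- \frac{44159}{368}\right)^{2} = \frac{1950017281}{135424}$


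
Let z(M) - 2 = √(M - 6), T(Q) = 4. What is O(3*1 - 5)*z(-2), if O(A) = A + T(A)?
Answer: 4 + 4*I*√2 ≈ 4.0 + 5.6569*I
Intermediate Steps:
z(M) = 2 + √(-6 + M) (z(M) = 2 + √(M - 6) = 2 + √(-6 + M))
O(A) = 4 + A (O(A) = A + 4 = 4 + A)
O(3*1 - 5)*z(-2) = (4 + (3*1 - 5))*(2 + √(-6 - 2)) = (4 + (3 - 5))*(2 + √(-8)) = (4 - 2)*(2 + 2*I*√2) = 2*(2 + 2*I*√2) = 4 + 4*I*√2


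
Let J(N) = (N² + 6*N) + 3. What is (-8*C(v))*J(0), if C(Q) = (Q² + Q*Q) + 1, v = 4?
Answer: -792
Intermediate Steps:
C(Q) = 1 + 2*Q² (C(Q) = (Q² + Q²) + 1 = 2*Q² + 1 = 1 + 2*Q²)
J(N) = 3 + N² + 6*N
(-8*C(v))*J(0) = (-8*(1 + 2*4²))*(3 + 0² + 6*0) = (-8*(1 + 2*16))*(3 + 0 + 0) = -8*(1 + 32)*3 = -8*33*3 = -264*3 = -792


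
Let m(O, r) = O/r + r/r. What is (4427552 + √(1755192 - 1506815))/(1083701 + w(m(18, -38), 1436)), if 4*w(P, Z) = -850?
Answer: 8855104/2166977 + 2*√248377/2166977 ≈ 4.0868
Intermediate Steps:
m(O, r) = 1 + O/r (m(O, r) = O/r + 1 = 1 + O/r)
w(P, Z) = -425/2 (w(P, Z) = (¼)*(-850) = -425/2)
(4427552 + √(1755192 - 1506815))/(1083701 + w(m(18, -38), 1436)) = (4427552 + √(1755192 - 1506815))/(1083701 - 425/2) = (4427552 + √248377)/(2166977/2) = (4427552 + √248377)*(2/2166977) = 8855104/2166977 + 2*√248377/2166977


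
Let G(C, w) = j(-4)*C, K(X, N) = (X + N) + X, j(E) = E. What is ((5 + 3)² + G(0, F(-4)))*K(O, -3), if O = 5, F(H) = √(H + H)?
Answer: 448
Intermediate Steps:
F(H) = √2*√H (F(H) = √(2*H) = √2*√H)
K(X, N) = N + 2*X (K(X, N) = (N + X) + X = N + 2*X)
G(C, w) = -4*C
((5 + 3)² + G(0, F(-4)))*K(O, -3) = ((5 + 3)² - 4*0)*(-3 + 2*5) = (8² + 0)*(-3 + 10) = (64 + 0)*7 = 64*7 = 448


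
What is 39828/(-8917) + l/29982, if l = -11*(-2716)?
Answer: -463859402/133674747 ≈ -3.4701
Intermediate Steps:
l = 29876
39828/(-8917) + l/29982 = 39828/(-8917) + 29876/29982 = 39828*(-1/8917) + 29876*(1/29982) = -39828/8917 + 14938/14991 = -463859402/133674747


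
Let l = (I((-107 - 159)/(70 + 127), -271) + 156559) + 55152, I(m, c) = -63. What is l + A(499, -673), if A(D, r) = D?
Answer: 212147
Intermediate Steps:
l = 211648 (l = (-63 + 156559) + 55152 = 156496 + 55152 = 211648)
l + A(499, -673) = 211648 + 499 = 212147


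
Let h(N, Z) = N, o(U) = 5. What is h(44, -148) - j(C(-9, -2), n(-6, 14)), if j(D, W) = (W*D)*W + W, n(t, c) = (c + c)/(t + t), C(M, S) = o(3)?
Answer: 172/9 ≈ 19.111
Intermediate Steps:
C(M, S) = 5
n(t, c) = c/t (n(t, c) = (2*c)/((2*t)) = (2*c)*(1/(2*t)) = c/t)
j(D, W) = W + D*W**2 (j(D, W) = (D*W)*W + W = D*W**2 + W = W + D*W**2)
h(44, -148) - j(C(-9, -2), n(-6, 14)) = 44 - 14/(-6)*(1 + 5*(14/(-6))) = 44 - 14*(-1/6)*(1 + 5*(14*(-1/6))) = 44 - (-7)*(1 + 5*(-7/3))/3 = 44 - (-7)*(1 - 35/3)/3 = 44 - (-7)*(-32)/(3*3) = 44 - 1*224/9 = 44 - 224/9 = 172/9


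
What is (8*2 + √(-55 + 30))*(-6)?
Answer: -96 - 30*I ≈ -96.0 - 30.0*I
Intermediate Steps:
(8*2 + √(-55 + 30))*(-6) = (16 + √(-25))*(-6) = (16 + 5*I)*(-6) = -96 - 30*I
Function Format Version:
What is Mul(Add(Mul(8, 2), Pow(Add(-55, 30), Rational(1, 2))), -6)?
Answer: Add(-96, Mul(-30, I)) ≈ Add(-96.000, Mul(-30.000, I))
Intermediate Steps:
Mul(Add(Mul(8, 2), Pow(Add(-55, 30), Rational(1, 2))), -6) = Mul(Add(16, Pow(-25, Rational(1, 2))), -6) = Mul(Add(16, Mul(5, I)), -6) = Add(-96, Mul(-30, I))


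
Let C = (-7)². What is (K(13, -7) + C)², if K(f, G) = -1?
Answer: 2304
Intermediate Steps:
C = 49
(K(13, -7) + C)² = (-1 + 49)² = 48² = 2304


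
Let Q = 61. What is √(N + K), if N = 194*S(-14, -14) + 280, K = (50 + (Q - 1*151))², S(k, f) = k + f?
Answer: 4*I*√222 ≈ 59.599*I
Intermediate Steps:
S(k, f) = f + k
K = 1600 (K = (50 + (61 - 1*151))² = (50 + (61 - 151))² = (50 - 90)² = (-40)² = 1600)
N = -5152 (N = 194*(-14 - 14) + 280 = 194*(-28) + 280 = -5432 + 280 = -5152)
√(N + K) = √(-5152 + 1600) = √(-3552) = 4*I*√222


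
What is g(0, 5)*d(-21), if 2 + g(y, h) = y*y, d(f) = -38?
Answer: 76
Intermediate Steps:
g(y, h) = -2 + y**2 (g(y, h) = -2 + y*y = -2 + y**2)
g(0, 5)*d(-21) = (-2 + 0**2)*(-38) = (-2 + 0)*(-38) = -2*(-38) = 76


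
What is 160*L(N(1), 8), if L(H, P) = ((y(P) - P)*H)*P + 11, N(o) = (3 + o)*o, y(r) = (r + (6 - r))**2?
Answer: 145120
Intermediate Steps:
y(r) = 36 (y(r) = 6**2 = 36)
N(o) = o*(3 + o)
L(H, P) = 11 + H*P*(36 - P) (L(H, P) = ((36 - P)*H)*P + 11 = (H*(36 - P))*P + 11 = H*P*(36 - P) + 11 = 11 + H*P*(36 - P))
160*L(N(1), 8) = 160*(11 - 1*1*(3 + 1)*8**2 + 36*(1*(3 + 1))*8) = 160*(11 - 1*1*4*64 + 36*(1*4)*8) = 160*(11 - 1*4*64 + 36*4*8) = 160*(11 - 256 + 1152) = 160*907 = 145120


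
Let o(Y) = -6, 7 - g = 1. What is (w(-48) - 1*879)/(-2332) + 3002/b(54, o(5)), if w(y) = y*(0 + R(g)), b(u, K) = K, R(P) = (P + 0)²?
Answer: -317501/636 ≈ -499.22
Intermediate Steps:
g = 6 (g = 7 - 1*1 = 7 - 1 = 6)
R(P) = P²
w(y) = 36*y (w(y) = y*(0 + 6²) = y*(0 + 36) = y*36 = 36*y)
(w(-48) - 1*879)/(-2332) + 3002/b(54, o(5)) = (36*(-48) - 1*879)/(-2332) + 3002/(-6) = (-1728 - 879)*(-1/2332) + 3002*(-⅙) = -2607*(-1/2332) - 1501/3 = 237/212 - 1501/3 = -317501/636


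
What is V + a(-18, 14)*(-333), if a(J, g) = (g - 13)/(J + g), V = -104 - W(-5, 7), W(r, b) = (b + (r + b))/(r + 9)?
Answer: -23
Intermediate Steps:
W(r, b) = (r + 2*b)/(9 + r) (W(r, b) = (b + (b + r))/(9 + r) = (r + 2*b)/(9 + r))
V = -425/4 (V = -104 - (-5 + 2*7)/(9 - 5) = -104 - (-5 + 14)/4 = -104 - 9/4 = -425/4 ≈ -106.25)
a(J, g) = (-13 + g)/(J + g)
V + a(-18, 14)*(-333) = -425/4 + ((-13 + 14)/(-18 + 14))*(-333) = -425/4 + (1/(-4))*(-333) = -425/4 - ¼*1*(-333) = -425/4 - ¼*(-333) = -425/4 + 333/4 = -23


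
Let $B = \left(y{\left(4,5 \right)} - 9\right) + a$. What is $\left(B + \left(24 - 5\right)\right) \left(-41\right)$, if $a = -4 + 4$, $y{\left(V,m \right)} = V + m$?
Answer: $-779$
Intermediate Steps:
$a = 0$
$B = 0$ ($B = \left(\left(4 + 5\right) - 9\right) + 0 = \left(9 - 9\right) + 0 = 0 + 0 = 0$)
$\left(B + \left(24 - 5\right)\right) \left(-41\right) = \left(0 + \left(24 - 5\right)\right) \left(-41\right) = \left(0 + 19\right) \left(-41\right) = 19 \left(-41\right) = -779$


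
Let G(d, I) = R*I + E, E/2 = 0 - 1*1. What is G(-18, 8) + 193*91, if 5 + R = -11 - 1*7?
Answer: 17377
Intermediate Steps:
R = -23 (R = -5 + (-11 - 1*7) = -5 + (-11 - 7) = -5 - 18 = -23)
E = -2 (E = 2*(0 - 1*1) = 2*(0 - 1) = 2*(-1) = -2)
G(d, I) = -2 - 23*I (G(d, I) = -23*I - 2 = -2 - 23*I)
G(-18, 8) + 193*91 = (-2 - 23*8) + 193*91 = (-2 - 184) + 17563 = -186 + 17563 = 17377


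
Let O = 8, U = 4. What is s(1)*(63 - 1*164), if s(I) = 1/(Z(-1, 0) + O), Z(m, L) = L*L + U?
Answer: -101/12 ≈ -8.4167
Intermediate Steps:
Z(m, L) = 4 + L**2 (Z(m, L) = L*L + 4 = L**2 + 4 = 4 + L**2)
s(I) = 1/12 (s(I) = 1/((4 + 0**2) + 8) = 1/((4 + 0) + 8) = 1/(4 + 8) = 1/12)
s(1)*(63 - 1*164) = (63 - 1*164)/12 = (63 - 164)/12 = (1/12)*(-101) = -101/12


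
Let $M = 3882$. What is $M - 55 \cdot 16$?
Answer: $3002$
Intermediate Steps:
$M - 55 \cdot 16 = 3882 - 55 \cdot 16 = 3882 - 880 = 3002$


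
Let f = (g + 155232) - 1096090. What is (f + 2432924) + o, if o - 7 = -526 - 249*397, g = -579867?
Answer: 812827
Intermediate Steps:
o = -99372 (o = 7 + (-526 - 249*397) = 7 + (-526 - 98853) = 7 - 99379 = -99372)
f = -1520725 (f = (-579867 + 155232) - 1096090 = -424635 - 1096090 = -1520725)
(f + 2432924) + o = (-1520725 + 2432924) - 99372 = 912199 - 99372 = 812827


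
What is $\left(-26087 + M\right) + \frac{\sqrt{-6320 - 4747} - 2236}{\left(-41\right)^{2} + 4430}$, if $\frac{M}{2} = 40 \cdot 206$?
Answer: $- \frac{58710613}{6111} + \frac{i \sqrt{11067}}{6111} \approx -9607.4 + 0.017215 i$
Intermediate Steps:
$M = 16480$ ($M = 2 \cdot 40 \cdot 206 = 2 \cdot 8240 = 16480$)
$\left(-26087 + M\right) + \frac{\sqrt{-6320 - 4747} - 2236}{\left(-41\right)^{2} + 4430} = \left(-26087 + 16480\right) + \frac{\sqrt{-6320 - 4747} - 2236}{\left(-41\right)^{2} + 4430} = -9607 + \frac{\sqrt{-11067} - 2236}{1681 + 4430} = -9607 + \frac{i \sqrt{11067} - 2236}{6111} = -9607 + \left(-2236 + i \sqrt{11067}\right) \frac{1}{6111} = -9607 - \left(\frac{2236}{6111} - \frac{i \sqrt{11067}}{6111}\right) = - \frac{58710613}{6111} + \frac{i \sqrt{11067}}{6111}$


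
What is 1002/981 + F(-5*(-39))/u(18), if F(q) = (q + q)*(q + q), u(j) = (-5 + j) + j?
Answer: 49747054/10137 ≈ 4907.5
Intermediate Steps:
u(j) = -5 + 2*j
F(q) = 4*q**2 (F(q) = (2*q)*(2*q) = 4*q**2)
1002/981 + F(-5*(-39))/u(18) = 1002/981 + (4*(-5*(-39))**2)/(-5 + 2*18) = 1002*(1/981) + (4*195**2)/(-5 + 36) = 334/327 + (4*38025)/31 = 334/327 + 152100*(1/31) = 334/327 + 152100/31 = 49747054/10137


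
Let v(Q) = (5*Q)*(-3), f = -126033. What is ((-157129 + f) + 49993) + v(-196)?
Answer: -230229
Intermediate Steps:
v(Q) = -15*Q
((-157129 + f) + 49993) + v(-196) = ((-157129 - 126033) + 49993) - 15*(-196) = (-283162 + 49993) + 2940 = -233169 + 2940 = -230229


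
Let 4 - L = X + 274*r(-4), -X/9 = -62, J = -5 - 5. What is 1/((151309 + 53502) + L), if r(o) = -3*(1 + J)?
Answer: 1/196859 ≈ 5.0798e-6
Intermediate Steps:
J = -10
r(o) = 27 (r(o) = -3*(1 - 10) = -3*(-9) = 27)
X = 558 (X = -9*(-62) = 558)
L = -7952 (L = 4 - (558 + 274*27) = 4 - (558 + 7398) = 4 - 1*7956 = 4 - 7956 = -7952)
1/((151309 + 53502) + L) = 1/((151309 + 53502) - 7952) = 1/(204811 - 7952) = 1/196859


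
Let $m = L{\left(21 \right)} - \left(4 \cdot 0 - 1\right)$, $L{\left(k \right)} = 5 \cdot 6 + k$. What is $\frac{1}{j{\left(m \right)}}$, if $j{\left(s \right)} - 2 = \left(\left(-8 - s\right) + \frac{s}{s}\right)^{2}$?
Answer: $\frac{1}{3483} \approx 0.00028711$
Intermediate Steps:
$L{\left(k \right)} = 30 + k$
$m = 52$ ($m = \left(30 + 21\right) - \left(4 \cdot 0 - 1\right) = 51 - \left(0 - 1\right) = 51 - -1 = 51 + 1 = 52$)
$j{\left(s \right)} = 2 + \left(-7 - s\right)^{2}$ ($j{\left(s \right)} = 2 + \left(\left(-8 - s\right) + \frac{s}{s}\right)^{2} = 2 + \left(\left(-8 - s\right) + 1\right)^{2} = 2 + \left(-7 - s\right)^{2}$)
$\frac{1}{j{\left(m \right)}} = \frac{1}{2 + \left(7 + 52\right)^{2}} = \frac{1}{2 + 59^{2}} = \frac{1}{2 + 3481} = \frac{1}{3483}$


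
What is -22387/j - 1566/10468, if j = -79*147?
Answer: 108080579/60782442 ≈ 1.7782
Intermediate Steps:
j = -11613
-22387/j - 1566/10468 = -22387/(-11613) - 1566/10468 = -22387*(-1/11613) - 1566*1/10468 = 22387/11613 - 783/5234 = 108080579/60782442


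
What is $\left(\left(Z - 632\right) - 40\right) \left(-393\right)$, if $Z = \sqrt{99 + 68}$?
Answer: $264096 - 393 \sqrt{167} \approx 2.5902 \cdot 10^{5}$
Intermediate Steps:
$Z = \sqrt{167} \approx 12.923$
$\left(\left(Z - 632\right) - 40\right) \left(-393\right) = \left(\left(\sqrt{167} - 632\right) - 40\right) \left(-393\right) = \left(\left(-632 + \sqrt{167}\right) - 40\right) \left(-393\right) = \left(-672 + \sqrt{167}\right) \left(-393\right) = 264096 - 393 \sqrt{167}$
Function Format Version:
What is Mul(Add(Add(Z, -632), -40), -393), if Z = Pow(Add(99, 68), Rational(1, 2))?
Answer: Add(264096, Mul(-393, Pow(167, Rational(1, 2)))) ≈ 2.5902e+5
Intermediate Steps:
Z = Pow(167, Rational(1, 2)) ≈ 12.923
Mul(Add(Add(Z, -632), -40), -393) = Mul(Add(Add(Pow(167, Rational(1, 2)), -632), -40), -393) = Mul(Add(Add(-632, Pow(167, Rational(1, 2))), -40), -393) = Mul(Add(-672, Pow(167, Rational(1, 2))), -393) = Add(264096, Mul(-393, Pow(167, Rational(1, 2))))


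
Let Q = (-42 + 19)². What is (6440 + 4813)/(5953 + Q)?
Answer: 11253/6482 ≈ 1.7360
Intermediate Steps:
Q = 529 (Q = (-23)² = 529)
(6440 + 4813)/(5953 + Q) = (6440 + 4813)/(5953 + 529) = 11253/6482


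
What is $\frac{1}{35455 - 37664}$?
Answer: $- \frac{1}{2209} \approx -0.00045269$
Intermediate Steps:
$\frac{1}{35455 - 37664} = \frac{1}{-2209} = - \frac{1}{2209}$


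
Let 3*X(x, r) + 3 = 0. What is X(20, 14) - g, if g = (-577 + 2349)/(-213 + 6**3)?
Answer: -1775/3 ≈ -591.67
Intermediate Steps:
X(x, r) = -1 (X(x, r) = -1 + (1/3)*0 = -1 + 0 = -1)
g = 1772/3 (g = 1772/(-213 + 216) = 1772/3 ≈ 590.67)
X(20, 14) - g = -1 - 1*1772/3 = -1 - 1772/3 = -1775/3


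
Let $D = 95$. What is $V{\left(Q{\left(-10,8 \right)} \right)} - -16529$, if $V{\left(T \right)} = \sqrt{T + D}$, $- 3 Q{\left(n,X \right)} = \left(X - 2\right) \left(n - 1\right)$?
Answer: $16529 + 3 \sqrt{13} \approx 16540.0$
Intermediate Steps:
$Q{\left(n,X \right)} = - \frac{\left(-1 + n\right) \left(-2 + X\right)}{3}$ ($Q{\left(n,X \right)} = - \frac{\left(X - 2\right) \left(n - 1\right)}{3} = - \frac{\left(-2 + X\right) \left(-1 + n\right)}{3} = - \frac{\left(-1 + n\right) \left(-2 + X\right)}{3}$)
$V{\left(T \right)} = \sqrt{95 + T}$ ($V{\left(T \right)} = \sqrt{T + 95} = \sqrt{95 + T}$)
$V{\left(Q{\left(-10,8 \right)} \right)} - -16529 = \sqrt{95 + \left(- \frac{2}{3} + \frac{1}{3} \cdot 8 + \frac{2}{3} \left(-10\right) - \frac{8}{3} \left(-10\right)\right)} - -16529 = \sqrt{95 + \left(- \frac{2}{3} + \frac{8}{3} - \frac{20}{3} + \frac{80}{3}\right)} + 16529 = \sqrt{95 + 22} + 16529 = \sqrt{117} + 16529 = 3 \sqrt{13} + 16529 = 16529 + 3 \sqrt{13}$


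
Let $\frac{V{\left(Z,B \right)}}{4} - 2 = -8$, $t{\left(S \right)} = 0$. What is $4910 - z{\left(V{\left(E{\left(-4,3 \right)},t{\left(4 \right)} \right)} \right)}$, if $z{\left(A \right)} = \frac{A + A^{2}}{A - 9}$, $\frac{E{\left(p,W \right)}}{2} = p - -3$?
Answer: $\frac{54194}{11} \approx 4926.7$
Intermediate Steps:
$E{\left(p,W \right)} = 6 + 2 p$ ($E{\left(p,W \right)} = 2 \left(p - -3\right) = 2 \left(p + 3\right) = 2 \left(3 + p\right) = 6 + 2 p$)
$V{\left(Z,B \right)} = -24$ ($V{\left(Z,B \right)} = 8 + 4 \left(-8\right) = 8 - 32 = -24$)
$z{\left(A \right)} = \frac{A + A^{2}}{-9 + A}$
$4910 - z{\left(V{\left(E{\left(-4,3 \right)},t{\left(4 \right)} \right)} \right)} = 4910 - - \frac{24 \left(1 - 24\right)}{-9 - 24} = 4910 - \left(-24\right) \frac{1}{-33} \left(-23\right) = 4910 - \left(-24\right) \left(- \frac{1}{33}\right) \left(-23\right) = 4910 - - \frac{184}{11} = 4910 + \frac{184}{11} = \frac{54194}{11}$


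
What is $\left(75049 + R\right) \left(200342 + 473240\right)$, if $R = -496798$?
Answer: $-284082534918$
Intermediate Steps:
$\left(75049 + R\right) \left(200342 + 473240\right) = \left(75049 - 496798\right) \left(200342 + 473240\right) = \left(-421749\right) 673582 = -284082534918$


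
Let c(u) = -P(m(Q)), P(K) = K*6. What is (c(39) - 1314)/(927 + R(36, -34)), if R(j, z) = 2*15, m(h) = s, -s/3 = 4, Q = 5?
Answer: -414/319 ≈ -1.2978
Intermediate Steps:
s = -12 (s = -3*4 = -12)
m(h) = -12
R(j, z) = 30
P(K) = 6*K
c(u) = 72 (c(u) = -6*(-12) = -1*(-72) = 72)
(c(39) - 1314)/(927 + R(36, -34)) = (72 - 1314)/(927 + 30) = -1242/957 = -1242*1/957 = -414/319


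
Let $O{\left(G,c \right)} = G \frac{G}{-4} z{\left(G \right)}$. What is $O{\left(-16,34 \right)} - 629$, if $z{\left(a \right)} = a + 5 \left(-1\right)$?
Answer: $715$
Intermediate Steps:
$z{\left(a \right)} = -5 + a$ ($z{\left(a \right)} = a - 5 = -5 + a$)
$O{\left(G,c \right)} = - \frac{G^{2} \left(-5 + G\right)}{4}$ ($O{\left(G,c \right)} = G \frac{G}{-4} \left(-5 + G\right) = G G \left(- \frac{1}{4}\right) \left(-5 + G\right) = G \left(- \frac{G}{4}\right) \left(-5 + G\right) = - \frac{G^{2}}{4} \left(-5 + G\right) = - \frac{G^{2} \left(-5 + G\right)}{4}$)
$O{\left(-16,34 \right)} - 629 = \frac{\left(-16\right)^{2} \left(5 - -16\right)}{4} - 629 = \frac{1}{4} \cdot 256 \left(5 + 16\right) - 629 = \frac{1}{4} \cdot 256 \cdot 21 - 629 = 1344 - 629 = 715$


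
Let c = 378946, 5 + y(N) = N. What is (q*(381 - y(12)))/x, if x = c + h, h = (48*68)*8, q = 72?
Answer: 13464/202529 ≈ 0.066479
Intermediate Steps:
y(N) = -5 + N
h = 26112 (h = 3264*8 = 26112)
x = 405058 (x = 378946 + 26112 = 405058)
(q*(381 - y(12)))/x = (72*(381 - (-5 + 12)))/405058 = (72*(381 - 1*7))*(1/405058) = (72*(381 - 7))*(1/405058) = (72*374)*(1/405058) = 26928*(1/405058) = 13464/202529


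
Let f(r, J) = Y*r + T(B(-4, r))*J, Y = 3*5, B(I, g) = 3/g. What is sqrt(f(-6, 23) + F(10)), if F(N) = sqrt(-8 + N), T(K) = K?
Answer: sqrt(-406 + 4*sqrt(2))/2 ≈ 10.004*I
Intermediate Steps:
Y = 15
f(r, J) = 15*r + 3*J/r (f(r, J) = 15*r + (3/r)*J = 15*r + 3*J/r)
sqrt(f(-6, 23) + F(10)) = sqrt((15*(-6) + 3*23/(-6)) + sqrt(-8 + 10)) = sqrt((-90 + 3*23*(-1/6)) + sqrt(2)) = sqrt((-90 - 23/2) + sqrt(2)) = sqrt(-203/2 + sqrt(2))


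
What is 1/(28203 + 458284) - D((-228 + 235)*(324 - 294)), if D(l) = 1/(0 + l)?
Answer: -486277/102162270 ≈ -0.0047598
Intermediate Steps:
D(l) = 1/l
1/(28203 + 458284) - D((-228 + 235)*(324 - 294)) = 1/(28203 + 458284) - 1/((-228 + 235)*(324 - 294)) = 1/486487 - 1/(7*30) = 1/486487 - 1/210 = -486277/102162270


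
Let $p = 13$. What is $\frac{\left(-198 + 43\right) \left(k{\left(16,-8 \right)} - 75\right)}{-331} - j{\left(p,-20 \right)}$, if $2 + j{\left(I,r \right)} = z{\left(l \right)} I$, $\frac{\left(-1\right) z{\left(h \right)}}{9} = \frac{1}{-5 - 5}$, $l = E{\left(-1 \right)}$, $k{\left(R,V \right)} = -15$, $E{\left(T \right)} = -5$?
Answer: $- \frac{171607}{3310} \approx -51.845$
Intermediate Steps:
$l = -5$
$z{\left(h \right)} = \frac{9}{10}$ ($z{\left(h \right)} = - \frac{9}{-5 - 5} = - \frac{9}{-10} = \left(-9\right) \left(- \frac{1}{10}\right) = \frac{9}{10}$)
$j{\left(I,r \right)} = -2 + \frac{9 I}{10}$
$\frac{\left(-198 + 43\right) \left(k{\left(16,-8 \right)} - 75\right)}{-331} - j{\left(p,-20 \right)} = \frac{\left(-198 + 43\right) \left(-15 - 75\right)}{-331} - \left(-2 + \frac{9}{10} \cdot 13\right) = \left(-155\right) \left(-90\right) \left(- \frac{1}{331}\right) - \left(-2 + \frac{117}{10}\right) = 13950 \left(- \frac{1}{331}\right) - \frac{97}{10} = - \frac{13950}{331} - \frac{97}{10} = - \frac{171607}{3310}$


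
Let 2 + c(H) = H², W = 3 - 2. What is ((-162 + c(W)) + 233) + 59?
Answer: 129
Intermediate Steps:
W = 1
c(H) = -2 + H²
((-162 + c(W)) + 233) + 59 = ((-162 + (-2 + 1²)) + 233) + 59 = ((-162 + (-2 + 1)) + 233) + 59 = ((-162 - 1) + 233) + 59 = (-163 + 233) + 59 = 70 + 59 = 129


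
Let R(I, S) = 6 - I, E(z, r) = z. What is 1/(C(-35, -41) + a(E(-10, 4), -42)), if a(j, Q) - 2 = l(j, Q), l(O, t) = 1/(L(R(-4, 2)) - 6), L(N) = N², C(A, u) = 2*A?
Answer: -94/6391 ≈ -0.014708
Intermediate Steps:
l(O, t) = 1/94 (l(O, t) = 1/((6 - 1*(-4))² - 6) = 1/((6 + 4)² - 6) = 1/(10² - 6) = 1/(100 - 6) = 1/94)
a(j, Q) = 189/94 (a(j, Q) = 2 + 1/94 = 189/94)
1/(C(-35, -41) + a(E(-10, 4), -42)) = 1/(2*(-35) + 189/94) = 1/(-70 + 189/94) = 1/(-6391/94) = -94/6391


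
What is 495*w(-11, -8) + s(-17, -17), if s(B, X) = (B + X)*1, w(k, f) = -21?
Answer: -10429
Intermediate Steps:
s(B, X) = B + X
495*w(-11, -8) + s(-17, -17) = 495*(-21) + (-17 - 17) = -10395 - 34 = -10429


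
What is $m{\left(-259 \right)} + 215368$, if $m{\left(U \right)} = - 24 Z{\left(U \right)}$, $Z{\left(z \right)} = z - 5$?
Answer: $221704$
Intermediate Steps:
$Z{\left(z \right)} = -5 + z$
$m{\left(U \right)} = 120 - 24 U$ ($m{\left(U \right)} = - 24 \left(-5 + U\right) = 120 - 24 U$)
$m{\left(-259 \right)} + 215368 = \left(120 - -6216\right) + 215368 = \left(120 + 6216\right) + 215368 = 6336 + 215368 = 221704$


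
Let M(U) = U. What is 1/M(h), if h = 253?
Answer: 1/253 ≈ 0.0039526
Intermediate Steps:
1/M(h) = 1/253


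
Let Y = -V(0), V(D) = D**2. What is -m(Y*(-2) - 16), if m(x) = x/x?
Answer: -1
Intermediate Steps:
Y = 0 (Y = -1*0**2 = -1*0 = 0)
m(x) = 1
-m(Y*(-2) - 16) = -1*1 = -1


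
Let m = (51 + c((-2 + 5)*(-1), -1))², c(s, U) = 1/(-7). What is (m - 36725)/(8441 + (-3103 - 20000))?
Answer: 1672789/718438 ≈ 2.3284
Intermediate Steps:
c(s, U) = -⅐
m = 126736/49 (m = (51 - ⅐)² = (356/7)² = 126736/49 ≈ 2586.4)
(m - 36725)/(8441 + (-3103 - 20000)) = (126736/49 - 36725)/(8441 + (-3103 - 20000)) = -1672789/(49*(8441 - 23103)) = -1672789/49/(-14662) = -1672789/49*(-1/14662) = 1672789/718438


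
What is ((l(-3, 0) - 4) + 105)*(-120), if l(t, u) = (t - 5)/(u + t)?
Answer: -12440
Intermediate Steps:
l(t, u) = (-5 + t)/(t + u)
((l(-3, 0) - 4) + 105)*(-120) = (((-5 - 3)/(-3 + 0) - 4) + 105)*(-120) = ((-8/(-3) - 4) + 105)*(-120) = ((-1/3*(-8) - 4) + 105)*(-120) = ((8/3 - 4) + 105)*(-120) = (-4/3 + 105)*(-120) = (311/3)*(-120) = -12440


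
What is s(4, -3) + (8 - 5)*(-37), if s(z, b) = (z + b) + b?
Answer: -113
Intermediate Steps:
s(z, b) = z + 2*b (s(z, b) = (b + z) + b = z + 2*b)
s(4, -3) + (8 - 5)*(-37) = (4 + 2*(-3)) + (8 - 5)*(-37) = (4 - 6) + 3*(-37) = -2 - 111 = -113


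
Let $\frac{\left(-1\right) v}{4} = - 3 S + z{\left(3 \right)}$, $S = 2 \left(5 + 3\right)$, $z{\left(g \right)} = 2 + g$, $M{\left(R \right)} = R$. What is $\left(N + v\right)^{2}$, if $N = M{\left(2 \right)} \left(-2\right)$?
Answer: $28224$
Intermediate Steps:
$S = 16$ ($S = 2 \cdot 8 = 16$)
$N = -4$ ($N = 2 \left(-2\right) = -4$)
$v = 172$ ($v = - 4 \left(\left(-3\right) 16 + \left(2 + 3\right)\right) = - 4 \left(-48 + 5\right) = \left(-4\right) \left(-43\right) = 172$)
$\left(N + v\right)^{2} = \left(-4 + 172\right)^{2} = 168^{2} = 28224$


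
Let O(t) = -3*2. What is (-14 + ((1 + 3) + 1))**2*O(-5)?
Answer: -486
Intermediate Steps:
O(t) = -6
(-14 + ((1 + 3) + 1))**2*O(-5) = (-14 + ((1 + 3) + 1))**2*(-6) = (-14 + (4 + 1))**2*(-6) = (-14 + 5)**2*(-6) = (-9)**2*(-6) = 81*(-6) = -486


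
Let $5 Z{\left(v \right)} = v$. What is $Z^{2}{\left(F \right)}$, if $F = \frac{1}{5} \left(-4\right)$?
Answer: $\frac{16}{625} \approx 0.0256$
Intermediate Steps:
$F = - \frac{4}{5}$ ($F = \frac{1}{5} \left(-4\right) = - \frac{4}{5} \approx -0.8$)
$Z{\left(v \right)} = \frac{v}{5}$
$Z^{2}{\left(F \right)} = \left(\frac{1}{5} \left(- \frac{4}{5}\right)\right)^{2} = \left(- \frac{4}{25}\right)^{2} = \frac{16}{625}$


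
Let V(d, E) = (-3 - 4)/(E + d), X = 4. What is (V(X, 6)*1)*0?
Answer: 0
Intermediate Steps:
V(d, E) = -7/(E + d)
(V(X, 6)*1)*0 = (-7/(6 + 4)*1)*0 = (-7/10*1)*0 = (-7*1/10*1)*0 = -7/10*1*0 = -7/10*0 = 0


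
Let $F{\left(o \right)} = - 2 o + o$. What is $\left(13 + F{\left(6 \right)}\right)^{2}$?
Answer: $49$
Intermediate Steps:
$F{\left(o \right)} = - o$
$\left(13 + F{\left(6 \right)}\right)^{2} = \left(13 - 6\right)^{2} = 7^{2} = 49$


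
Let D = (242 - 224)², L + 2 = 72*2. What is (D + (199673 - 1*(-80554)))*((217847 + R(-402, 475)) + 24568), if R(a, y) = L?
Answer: 68049608907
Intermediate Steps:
L = 142 (L = -2 + 72*2 = -2 + 144 = 142)
R(a, y) = 142
D = 324 (D = 18² = 324)
(D + (199673 - 1*(-80554)))*((217847 + R(-402, 475)) + 24568) = (324 + (199673 - 1*(-80554)))*((217847 + 142) + 24568) = (324 + (199673 + 80554))*(217989 + 24568) = (324 + 280227)*242557 = 280551*242557 = 68049608907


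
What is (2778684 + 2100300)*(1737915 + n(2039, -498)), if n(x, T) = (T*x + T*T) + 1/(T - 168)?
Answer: 525589365377164/111 ≈ 4.7350e+12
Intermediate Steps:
n(x, T) = T² + 1/(-168 + T) + T*x (n(x, T) = (T*x + T²) + 1/(-168 + T) = (T² + T*x) + 1/(-168 + T) = T² + 1/(-168 + T) + T*x)
(2778684 + 2100300)*(1737915 + n(2039, -498)) = (2778684 + 2100300)*(1737915 + (1 + (-498)³ - 168*(-498)² + 2039*(-498)² - 168*(-498)*2039)/(-168 - 498)) = 4878984*(1737915 + (1 - 123505992 - 168*248004 + 2039*248004 + 170590896)/(-666)) = 4878984*(1737915 - (1 - 123505992 - 41664672 + 505680156 + 170590896)/666) = 4878984*(1737915 - 1/666*511100389) = 4878984*(1737915 - 511100389/666) = 4878984*(646351001/666) = 525589365377164/111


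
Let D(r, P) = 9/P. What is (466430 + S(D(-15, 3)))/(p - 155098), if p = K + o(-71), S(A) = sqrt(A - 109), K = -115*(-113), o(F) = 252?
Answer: -466430/141851 - I*sqrt(106)/141851 ≈ -3.2882 - 7.2581e-5*I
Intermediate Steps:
K = 12995
S(A) = sqrt(-109 + A)
p = 13247 (p = 12995 + 252 = 13247)
(466430 + S(D(-15, 3)))/(p - 155098) = (466430 + sqrt(-109 + 9/3))/(13247 - 155098) = (466430 + sqrt(-109 + 9*(1/3)))/(-141851) = (466430 + sqrt(-109 + 3))*(-1/141851) = (466430 + sqrt(-106))*(-1/141851) = (466430 + I*sqrt(106))*(-1/141851) = -466430/141851 - I*sqrt(106)/141851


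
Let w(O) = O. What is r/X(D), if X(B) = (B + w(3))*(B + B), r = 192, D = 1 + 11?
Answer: 8/15 ≈ 0.53333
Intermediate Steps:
D = 12
X(B) = 2*B*(3 + B) (X(B) = (B + 3)*(B + B) = (3 + B)*(2*B) = 2*B*(3 + B))
r/X(D) = 192/((2*12*(3 + 12))) = 192/((2*12*15)) = 192/360 = 192*(1/360) = 8/15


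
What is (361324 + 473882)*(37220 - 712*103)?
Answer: -30164299896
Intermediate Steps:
(361324 + 473882)*(37220 - 712*103) = 835206*(37220 - 73336) = 835206*(-36116) = -30164299896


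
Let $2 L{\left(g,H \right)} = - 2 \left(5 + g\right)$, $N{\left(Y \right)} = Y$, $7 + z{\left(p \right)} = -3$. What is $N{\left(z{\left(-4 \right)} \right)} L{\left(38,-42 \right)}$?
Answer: $430$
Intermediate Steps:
$z{\left(p \right)} = -10$ ($z{\left(p \right)} = -7 - 3 = -10$)
$L{\left(g,H \right)} = -5 - g$ ($L{\left(g,H \right)} = \frac{\left(-2\right) \left(5 + g\right)}{2} = \frac{-10 - 2 g}{2} = -5 - g$)
$N{\left(z{\left(-4 \right)} \right)} L{\left(38,-42 \right)} = - 10 \left(-5 - 38\right) = \left(-10\right) \left(-43\right) = 430$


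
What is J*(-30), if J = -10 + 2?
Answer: 240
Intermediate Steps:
J = -8
J*(-30) = -8*(-30) = 240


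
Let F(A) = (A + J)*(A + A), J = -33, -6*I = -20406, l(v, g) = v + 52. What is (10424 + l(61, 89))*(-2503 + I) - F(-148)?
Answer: 9408650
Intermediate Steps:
l(v, g) = 52 + v
I = 3401 (I = -⅙*(-20406) = 3401)
F(A) = 2*A*(-33 + A) (F(A) = (A - 33)*(A + A) = (-33 + A)*(2*A) = 2*A*(-33 + A))
(10424 + l(61, 89))*(-2503 + I) - F(-148) = (10424 + (52 + 61))*(-2503 + 3401) - 2*(-148)*(-33 - 148) = (10424 + 113)*898 - 2*(-148)*(-181) = 10537*898 - 1*53576 = 9462226 - 53576 = 9408650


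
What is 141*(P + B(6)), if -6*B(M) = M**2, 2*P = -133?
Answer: -20445/2 ≈ -10223.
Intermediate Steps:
P = -133/2 (P = (1/2)*(-133) = -133/2 ≈ -66.500)
B(M) = -M**2/6
141*(P + B(6)) = 141*(-133/2 - 1/6*6**2) = 141*(-133/2 - 1/6*36) = 141*(-133/2 - 6) = 141*(-145/2) = -20445/2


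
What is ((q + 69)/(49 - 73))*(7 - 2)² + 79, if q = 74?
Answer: -1679/24 ≈ -69.958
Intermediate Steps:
((q + 69)/(49 - 73))*(7 - 2)² + 79 = ((74 + 69)/(49 - 73))*(7 - 2)² + 79 = (143/(-24))*5² + 79 = (143*(-1/24))*25 + 79 = -143/24*25 + 79 = -3575/24 + 79 = -1679/24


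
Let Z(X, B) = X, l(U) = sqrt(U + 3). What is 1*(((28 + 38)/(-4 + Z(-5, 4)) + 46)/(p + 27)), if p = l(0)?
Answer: 174/121 - 58*sqrt(3)/1089 ≈ 1.3458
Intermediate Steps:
l(U) = sqrt(3 + U)
p = sqrt(3) (p = sqrt(3 + 0) = sqrt(3) ≈ 1.7320)
1*(((28 + 38)/(-4 + Z(-5, 4)) + 46)/(p + 27)) = 1*(((28 + 38)/(-4 - 5) + 46)/(sqrt(3) + 27)) = 1*((66/(-9) + 46)/(27 + sqrt(3))) = 1*((66*(-1/9) + 46)/(27 + sqrt(3))) = 1*((-22/3 + 46)/(27 + sqrt(3))) = 1*(116/(3*(27 + sqrt(3)))) = 116/(3*(27 + sqrt(3)))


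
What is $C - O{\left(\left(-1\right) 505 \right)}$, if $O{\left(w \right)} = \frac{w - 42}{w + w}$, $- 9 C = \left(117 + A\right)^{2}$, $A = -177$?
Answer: $- \frac{404547}{1010} \approx -400.54$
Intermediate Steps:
$C = -400$ ($C = - \frac{\left(117 - 177\right)^{2}}{9} = - \frac{\left(-60\right)^{2}}{9} = \left(- \frac{1}{9}\right) 3600 = -400$)
$O{\left(w \right)} = \frac{-42 + w}{2 w}$
$C - O{\left(\left(-1\right) 505 \right)} = -400 - \frac{-42 - 505}{2 \left(\left(-1\right) 505\right)} = -400 - \frac{-42 - 505}{2 \left(-505\right)} = -400 - \frac{1}{2} \left(- \frac{1}{505}\right) \left(-547\right) = -400 - \frac{547}{1010} = - \frac{404547}{1010}$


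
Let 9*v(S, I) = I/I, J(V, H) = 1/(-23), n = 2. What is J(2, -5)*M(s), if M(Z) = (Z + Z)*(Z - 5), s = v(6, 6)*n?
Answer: 172/1863 ≈ 0.092324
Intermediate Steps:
J(V, H) = -1/23
v(S, I) = ⅑ (v(S, I) = (I/I)/9 = (⅑)*1 = ⅑)
s = 2/9 (s = (⅑)*2 = 2/9 ≈ 0.22222)
M(Z) = 2*Z*(-5 + Z) (M(Z) = (2*Z)*(-5 + Z) = 2*Z*(-5 + Z))
J(2, -5)*M(s) = -2*2*(-5 + 2/9)/(23*9) = -2*2*(-43)/(23*9*9) = -1/23*(-172/81) = 172/1863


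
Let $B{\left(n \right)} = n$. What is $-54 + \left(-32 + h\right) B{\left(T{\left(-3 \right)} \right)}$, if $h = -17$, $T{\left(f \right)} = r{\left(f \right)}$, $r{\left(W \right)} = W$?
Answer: $93$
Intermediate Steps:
$T{\left(f \right)} = f$
$-54 + \left(-32 + h\right) B{\left(T{\left(-3 \right)} \right)} = -54 + \left(-32 - 17\right) \left(-3\right) = -54 - -147 = -54 + 147 = 93$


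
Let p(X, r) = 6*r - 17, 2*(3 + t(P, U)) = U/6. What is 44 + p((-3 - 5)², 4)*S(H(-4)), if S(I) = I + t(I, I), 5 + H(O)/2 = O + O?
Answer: -1045/6 ≈ -174.17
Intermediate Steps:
t(P, U) = -3 + U/12 (t(P, U) = -3 + (U/6)/2 = -3 + U/12)
H(O) = -10 + 4*O (H(O) = -10 + 2*(O + O) = -10 + 2*(2*O) = -10 + 4*O)
p(X, r) = -17 + 6*r
S(I) = -3 + 13*I/12 (S(I) = I + (-3 + I/12) = -3 + 13*I/12)
44 + p((-3 - 5)², 4)*S(H(-4)) = 44 + (-17 + 6*4)*(-3 + 13*(-10 + 4*(-4))/12) = 44 + (-17 + 24)*(-3 + 13*(-10 - 16)/12) = 44 + 7*(-3 + (13/12)*(-26)) = 44 + 7*(-3 - 169/6) = 44 + 7*(-187/6) = 44 - 1309/6 = -1045/6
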